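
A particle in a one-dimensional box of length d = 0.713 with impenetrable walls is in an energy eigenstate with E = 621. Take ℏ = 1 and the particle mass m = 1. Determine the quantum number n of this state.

n = 8

From E_n = n²π²ℏ²/(2md²) invert to n = √(2md²E)/(πℏ).
n = (0.713/π) × √(2 × 1 × 621) = 7.998 → n = 8.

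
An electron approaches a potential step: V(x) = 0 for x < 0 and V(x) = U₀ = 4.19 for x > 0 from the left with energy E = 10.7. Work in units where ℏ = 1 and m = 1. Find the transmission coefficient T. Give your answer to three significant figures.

T = 0.985

The wavenumbers are k₁ = √(2mE)/ℏ = 4.626 on the left and k₂ = √(2m(E − U₀))/ℏ = 3.608 on the right.
Matching ψ and ψ′ at x = 0 gives r = (k₁ − k₂)/(k₁ + k₂), so R = r² = 0.01527 and T = 1 − R = 0.9847.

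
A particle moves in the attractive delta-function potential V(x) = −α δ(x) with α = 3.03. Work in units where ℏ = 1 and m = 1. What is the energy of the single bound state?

E = -4.59

The bound state is ψ(x) = √κ e^{−κ|x|}. The derivative jump ψ'(0⁺) − ψ'(0⁻) = −(2mα/ℏ²)ψ(0) fixes κ = mα/ℏ² = 3.030.
Then E = −ℏ²κ²/(2m) = −mα²/(2ℏ²) = -4.590.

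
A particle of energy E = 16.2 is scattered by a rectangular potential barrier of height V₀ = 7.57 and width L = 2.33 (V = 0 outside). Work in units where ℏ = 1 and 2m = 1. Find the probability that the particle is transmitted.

E > V₀: inside the barrier k₂ = √(2m(E − V₀))/ℏ = 2.938, k₂L = 6.845.
Matching at both interfaces gives T⁻¹ = 1 + V₀² sin²(k₂L) / [4E(E − V₀)] = 1.029, hence T = 0.972.

T = 0.972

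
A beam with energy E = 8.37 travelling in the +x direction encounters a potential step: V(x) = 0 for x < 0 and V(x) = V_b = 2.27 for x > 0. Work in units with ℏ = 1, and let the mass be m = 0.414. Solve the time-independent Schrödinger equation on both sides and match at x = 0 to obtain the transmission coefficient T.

T = 0.994

The wavenumbers are k₁ = √(2mE)/ℏ = 2.633 on the left and k₂ = √(2m(E − V_b))/ℏ = 2.247 on the right.
Matching ψ and ψ′ at x = 0 gives r = (k₁ − k₂)/(k₁ + k₂), so R = r² = 0.006229 and T = 1 − R = 0.9938.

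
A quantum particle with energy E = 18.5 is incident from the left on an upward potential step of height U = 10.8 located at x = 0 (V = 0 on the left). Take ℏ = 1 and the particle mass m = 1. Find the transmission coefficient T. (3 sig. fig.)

T = 0.953

On each side the TISE gives plane waves with k = √(2m(E − V))/ℏ: k₁ = √(2·1·18.5) = 6.083, k₂ = √(2·1·7.7) = 3.924.
Matching ψ and ψ′ at x = 0 gives r = (k₁ − k₂)/(k₁ + k₂), so R = r² = 0.04652 and T = 1 − R = 0.9535.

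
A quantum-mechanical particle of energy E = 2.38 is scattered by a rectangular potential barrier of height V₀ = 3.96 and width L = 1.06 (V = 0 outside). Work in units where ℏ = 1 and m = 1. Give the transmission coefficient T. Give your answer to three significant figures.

T = 0.0849

E < V₀: inside the barrier ψ ∝ e^{±κx} with κ = √(2m(V₀ − E))/ℏ = 1.778.
κL = 1.884, sinh(κL) = 3.215.
Matching ψ, ψ′ at both faces gives T = [1 + V₀² sinh²(κL) / (4E(V₀ − E))]⁻¹ = 1/11.78 = 0.0849.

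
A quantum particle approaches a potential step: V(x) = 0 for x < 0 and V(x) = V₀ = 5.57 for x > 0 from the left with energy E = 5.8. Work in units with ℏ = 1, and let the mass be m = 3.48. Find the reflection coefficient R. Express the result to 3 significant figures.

The wavenumbers are k₁ = √(2mE)/ℏ = 6.354 on the left and k₂ = √(2m(E − V₀))/ℏ = 1.265 on the right.
Matching ψ and ψ′ at x = 0 gives r = (k₁ − k₂)/(k₁ + k₂), so R = r² = 0.4460 and T = 1 − R = 0.5540.

R = 0.446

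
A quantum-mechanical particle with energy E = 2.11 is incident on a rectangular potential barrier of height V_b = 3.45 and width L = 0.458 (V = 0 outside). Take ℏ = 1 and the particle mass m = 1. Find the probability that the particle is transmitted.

E < V_b: inside the barrier ψ ∝ e^{±κx} with κ = √(2m(V_b − E))/ℏ = 1.637.
κL = 0.7498, sinh(κL) = 0.8220.
Matching ψ, ψ′ at both faces gives T = [1 + V_b² sinh²(κL) / (4E(V_b − E))]⁻¹ = 1/1.711 = 0.584.

T = 0.584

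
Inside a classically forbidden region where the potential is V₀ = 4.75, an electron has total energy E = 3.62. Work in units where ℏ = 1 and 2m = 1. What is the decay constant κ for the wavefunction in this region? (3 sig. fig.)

κ = 1.06

Since E < V₀ the TISE in this region is ψ'' = κ²ψ with κ = √(2m(V₀ − E))/ℏ.
κ = √(2 × 0.5 × 1.13) = 1.063.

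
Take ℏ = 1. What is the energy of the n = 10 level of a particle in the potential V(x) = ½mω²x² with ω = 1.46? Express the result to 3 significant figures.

Using E_n = (n + ½)ℏω: E_10 = 10.5 × 1.46 = 15.33.

E = 15.3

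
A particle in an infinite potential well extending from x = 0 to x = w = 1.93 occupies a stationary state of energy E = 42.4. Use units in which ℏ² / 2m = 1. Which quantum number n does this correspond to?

n = 4

For an infinite well E_n = n²π²ℏ²/(2mw²), so n = (w/πℏ)√(2mE).
n = (1.93/π) × √(2 × 0.5 × 42.4) = 4.000 → n = 4.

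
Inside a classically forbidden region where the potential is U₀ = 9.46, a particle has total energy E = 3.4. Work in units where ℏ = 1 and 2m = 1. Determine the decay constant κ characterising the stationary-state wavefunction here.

Since E < U₀ the TISE in this region is ψ'' = κ²ψ with κ = √(2m(U₀ − E))/ℏ.
κ = √(2 × 0.5 × 6.06) = 2.462.

κ = 2.46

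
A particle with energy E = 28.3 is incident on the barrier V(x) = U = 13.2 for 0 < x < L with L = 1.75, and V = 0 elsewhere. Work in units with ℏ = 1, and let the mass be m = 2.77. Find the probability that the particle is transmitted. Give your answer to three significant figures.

Above the barrier the interior wavenumber is k₂ = √(2m(E − U))/ℏ = 9.146, giving phase k₂L = 16.01.
Matching at both interfaces gives T⁻¹ = 1 + U² sin²(k₂L) / [4E(E − U)] = 1.009, hence T = 0.991.

T = 0.991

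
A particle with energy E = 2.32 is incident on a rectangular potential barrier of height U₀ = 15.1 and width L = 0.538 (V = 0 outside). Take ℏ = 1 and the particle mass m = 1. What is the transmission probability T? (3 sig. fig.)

E < U₀: inside the barrier ψ ∝ e^{±κx} with κ = √(2m(U₀ − E))/ℏ = 5.056.
κL = 2.720, sinh(κL) = 7.557.
Matching ψ, ψ′ at both faces gives T = [1 + U₀² sinh²(κL) / (4E(U₀ − E))]⁻¹ = 1/110.8 = 0.00903.

T = 0.00903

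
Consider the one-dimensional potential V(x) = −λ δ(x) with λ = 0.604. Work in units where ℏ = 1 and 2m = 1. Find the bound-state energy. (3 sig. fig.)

E = -0.0912

For x ≠ 0 the bound state is ψ ∝ e^{−κ|x|}; integrating the TISE across the delta gives the cusp condition 2κ = 2mλ/ℏ², so κ = 0.3020.
Then E = −ℏ²κ²/(2m) = −mλ²/(2ℏ²) = -0.09120.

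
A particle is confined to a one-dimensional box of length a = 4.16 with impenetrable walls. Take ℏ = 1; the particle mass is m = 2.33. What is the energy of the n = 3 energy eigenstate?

Requiring ψ(0) = ψ(a) = 0 quantises k = nπ/a, hence E_n = ℏ²k²/2m = n²π²ℏ²/(2ma²).
E_3 = 3² × π² / (2 × 2.33 × 4.16²) = 1.101.

E = 1.10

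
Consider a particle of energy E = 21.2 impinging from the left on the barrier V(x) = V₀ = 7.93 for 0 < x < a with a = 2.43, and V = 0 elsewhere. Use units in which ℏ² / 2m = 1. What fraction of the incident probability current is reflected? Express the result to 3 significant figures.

E > V₀: inside the barrier k₂ = √(2m(E − V₀))/ℏ = 3.643, k₂a = 8.852.
T = [1 + V₀² sin²(k₂a) / (4E(E − V₀))]⁻¹ = 1/1.016 = 0.984.
R = 1 − T = 0.0161.

R = 0.0161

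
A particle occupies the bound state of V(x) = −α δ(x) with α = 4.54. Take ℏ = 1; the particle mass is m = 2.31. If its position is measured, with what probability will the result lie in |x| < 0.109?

The normalised bound state is ψ = √κ e^{−κ|x|} with κ = mα/ℏ² = 10.49.
P(|x| < d) = ∫_{−d}^{d} κ e^{−2κ|x|} dx = 1 − e^{−2κd} = 1 − e^{−2.286} = 0.8984.

P = 0.898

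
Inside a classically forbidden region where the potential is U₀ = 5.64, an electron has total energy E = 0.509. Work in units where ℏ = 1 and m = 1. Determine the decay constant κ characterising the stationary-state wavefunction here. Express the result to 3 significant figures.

Since E < U₀ the TISE in this region is ψ'' = κ²ψ with κ = √(2m(U₀ − E))/ℏ.
κ = √(2 × 1 × 5.131) = 3.203.

κ = 3.20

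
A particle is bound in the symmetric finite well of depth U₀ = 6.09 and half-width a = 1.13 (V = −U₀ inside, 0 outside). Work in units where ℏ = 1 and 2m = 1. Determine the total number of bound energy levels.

The dimensionless depth is z₀ = a√(2mU₀)/ℏ = 1.13 × √(6.090) = 2.789.
A new bound state (alternating even/odd) appears each time z₀ passes a multiple of π/2, so N = ⌊2z₀/π⌋ + 1 = ⌊1.775⌋ + 1 = 2.

N = 2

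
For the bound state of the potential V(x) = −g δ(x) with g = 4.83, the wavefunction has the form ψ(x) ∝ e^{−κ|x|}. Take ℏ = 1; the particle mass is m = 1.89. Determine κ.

κ = 9.13

Integrating the TISE across x = 0 gives the cusp condition ψ'(0⁺) − ψ'(0⁻) = −(2mg/ℏ²)ψ(0).
With ψ ∝ e^{−κ|x|} this yields −2κ = −2mg/ℏ², so κ = mg/ℏ² = 9.129.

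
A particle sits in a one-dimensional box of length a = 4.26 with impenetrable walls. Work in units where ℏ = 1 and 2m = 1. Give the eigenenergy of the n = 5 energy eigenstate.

Requiring ψ(0) = ψ(a) = 0 quantises k = nπ/a, hence E_n = ℏ²k²/2m = n²π²ℏ²/(2ma²).
E_5 = 5² × π² / (2 × 0.5 × 4.26²) = 13.60.

E = 13.6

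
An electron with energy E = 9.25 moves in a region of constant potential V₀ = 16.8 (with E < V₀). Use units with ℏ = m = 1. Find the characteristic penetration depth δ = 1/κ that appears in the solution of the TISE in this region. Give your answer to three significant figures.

Since E < V₀ the TISE in this region is ψ'' = κ²ψ with κ = √(2m(V₀ − E))/ℏ.
κ = √(2 × 1 × 7.55) = 3.886. The penetration depth is δ = 1/κ = 0.257.

δ = 0.257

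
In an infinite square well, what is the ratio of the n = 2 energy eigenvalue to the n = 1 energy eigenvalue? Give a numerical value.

Since E_n ∝ n², the ratio is (2/1)² = 4.

4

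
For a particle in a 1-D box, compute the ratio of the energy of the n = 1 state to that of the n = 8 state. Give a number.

0.015625

Since E_n ∝ n², the ratio is (1/8)² = 0.015625.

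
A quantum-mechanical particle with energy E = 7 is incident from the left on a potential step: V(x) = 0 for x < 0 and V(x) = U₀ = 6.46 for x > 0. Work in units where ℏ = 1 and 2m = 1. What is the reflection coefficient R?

R = 0.320

On each side the TISE gives plane waves with k = √(2m(E − V))/ℏ: k₁ = √(2·½·7) = 2.646, k₂ = √(2·½·0.54) = 0.7348.
Matching ψ and ψ′ at x = 0 gives r = (k₁ − k₂)/(k₁ + k₂), so R = r² = 0.3195 and T = 1 − R = 0.6805.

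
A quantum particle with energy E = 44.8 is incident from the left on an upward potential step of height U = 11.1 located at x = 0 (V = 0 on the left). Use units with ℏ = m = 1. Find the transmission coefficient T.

T = 0.995

The wavenumbers are k₁ = √(2mE)/ℏ = 9.466 on the left and k₂ = √(2m(E − U))/ℏ = 8.210 on the right.
Continuity of ψ and ψ′ at the step yields the reflection amplitude r = (k₁ − k₂)/(k₁ + k₂) = 0.07106; thus R = |r|² = 0.005049, T = 0.9950.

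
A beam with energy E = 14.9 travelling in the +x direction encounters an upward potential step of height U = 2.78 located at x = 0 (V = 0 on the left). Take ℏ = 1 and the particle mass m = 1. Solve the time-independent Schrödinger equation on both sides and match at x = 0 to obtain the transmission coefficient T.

On each side the TISE gives plane waves with k = √(2m(E − V))/ℏ: k₁ = √(2·1·14.9) = 5.459, k₂ = √(2·1·12.12) = 4.923.
Continuity of ψ and ψ′ at the step yields the reflection amplitude r = (k₁ − k₂)/(k₁ + k₂) = 0.05158; thus R = |r|² = 0.002661, T = 0.9973.

T = 0.997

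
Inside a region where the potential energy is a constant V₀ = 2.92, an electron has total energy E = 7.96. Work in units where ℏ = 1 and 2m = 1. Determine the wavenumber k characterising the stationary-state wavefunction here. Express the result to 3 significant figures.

With E > V₀ the solution is oscillatory, ψ ∝ e^{±ikx} with k = √(2m(E − V₀))/ℏ.
k = √(2 × 0.5 × 5.04) = 2.245.

k = 2.24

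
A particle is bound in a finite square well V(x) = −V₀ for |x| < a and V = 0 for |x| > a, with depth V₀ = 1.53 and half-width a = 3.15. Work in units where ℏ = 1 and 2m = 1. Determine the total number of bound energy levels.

The dimensionless depth is z₀ = a√(2mV₀)/ℏ = 3.15 × √(1.530) = 3.896.
The even/odd transcendental equations gain one root per π/2 in z₀, giving N = 1 + ⌊2z₀/π⌋ = 1 + ⌊2.480⌋ = 3.

N = 3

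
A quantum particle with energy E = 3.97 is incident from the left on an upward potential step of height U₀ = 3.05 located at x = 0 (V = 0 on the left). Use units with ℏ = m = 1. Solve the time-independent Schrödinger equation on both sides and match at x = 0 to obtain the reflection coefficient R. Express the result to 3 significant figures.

R = 0.123

On each side the TISE gives plane waves with k = √(2m(E − V))/ℏ: k₁ = √(2·1·3.97) = 2.818, k₂ = √(2·1·0.92) = 1.356.
Matching ψ and ψ′ at x = 0 gives r = (k₁ − k₂)/(k₁ + k₂), so R = r² = 0.1226 and T = 1 − R = 0.8774.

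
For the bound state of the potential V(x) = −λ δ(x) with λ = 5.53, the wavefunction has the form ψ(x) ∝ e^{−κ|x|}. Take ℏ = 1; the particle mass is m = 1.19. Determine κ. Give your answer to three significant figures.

κ = 6.58

Integrate −(ℏ²/2m)ψ'' − λδ(x)ψ = Eψ from −ε to +ε: the ψ'' term gives ψ'(0⁺) − ψ'(0⁻) and the δ term gives −(2mλ/ℏ²)ψ(0).
With ψ ∝ e^{−κ|x|} this yields −2κ = −2mλ/ℏ², so κ = mλ/ℏ² = 6.581.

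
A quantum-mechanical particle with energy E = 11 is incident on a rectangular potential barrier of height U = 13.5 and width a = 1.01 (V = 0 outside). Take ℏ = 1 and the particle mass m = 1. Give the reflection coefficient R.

Since E < U the interior solution is evanescent with decay constant κ = √(2m(U − E))/ℏ = 2.236.
κa = 2.258, sinh(κa) = 4.732.
Matching ψ, ψ′ at both faces gives T = [1 + U² sinh²(κa) / (4E(U − E))]⁻¹ = 1/38.10 = 0.0262.
R = 1 − T = 0.974.

R = 0.974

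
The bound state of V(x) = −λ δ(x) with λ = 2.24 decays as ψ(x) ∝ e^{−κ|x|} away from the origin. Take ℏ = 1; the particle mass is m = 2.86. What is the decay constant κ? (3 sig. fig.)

Integrate −(ℏ²/2m)ψ'' − λδ(x)ψ = Eψ from −ε to +ε: the ψ'' term gives ψ'(0⁺) − ψ'(0⁻) and the δ term gives −(2mλ/ℏ²)ψ(0).
With ψ ∝ e^{−κ|x|} this yields −2κ = −2mλ/ℏ², so κ = mλ/ℏ² = 6.406.

κ = 6.41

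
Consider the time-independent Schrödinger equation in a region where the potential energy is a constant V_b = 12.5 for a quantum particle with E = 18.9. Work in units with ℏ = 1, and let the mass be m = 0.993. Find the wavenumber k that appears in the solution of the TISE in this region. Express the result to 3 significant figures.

With E > V_b the solution is oscillatory, ψ ∝ e^{±ikx} with k = √(2m(E − V_b))/ℏ.
k = √(2 × 0.993 × 6.4) = 3.565.

k = 3.57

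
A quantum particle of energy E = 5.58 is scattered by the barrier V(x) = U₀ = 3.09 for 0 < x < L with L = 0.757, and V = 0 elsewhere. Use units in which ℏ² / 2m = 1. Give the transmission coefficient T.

T = 0.871

E > U₀: inside the barrier k₂ = √(2m(E − U₀))/ℏ = 1.578, k₂L = 1.195.
Matching at both interfaces gives T⁻¹ = 1 + U₀² sin²(k₂L) / [4E(E − U₀)] = 1.149, hence T = 0.871.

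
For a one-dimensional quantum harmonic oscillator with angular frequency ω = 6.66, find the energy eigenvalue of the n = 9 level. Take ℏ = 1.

E = 63.3

The oscillator eigenvalues are E_n = ℏω(n + ½), so E_9 = 6.66 × 9.5 = 63.27.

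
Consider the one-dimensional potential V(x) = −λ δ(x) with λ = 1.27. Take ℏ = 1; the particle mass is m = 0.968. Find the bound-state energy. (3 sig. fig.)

The bound state is ψ(x) = √κ e^{−κ|x|}. The derivative jump ψ'(0⁺) − ψ'(0⁻) = −(2mλ/ℏ²)ψ(0) fixes κ = mλ/ℏ² = 1.229.
Then E = −ℏ²κ²/(2m) = −mλ²/(2ℏ²) = -0.7806.

E = -0.781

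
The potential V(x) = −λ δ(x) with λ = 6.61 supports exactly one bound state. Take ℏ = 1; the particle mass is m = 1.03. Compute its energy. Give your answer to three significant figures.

The bound state is ψ(x) = √κ e^{−κ|x|}. The derivative jump ψ'(0⁺) − ψ'(0⁻) = −(2mλ/ℏ²)ψ(0) fixes κ = mλ/ℏ² = 6.808.
Then E = −ℏ²κ²/(2m) = −mλ²/(2ℏ²) = -22.50.

E = -22.5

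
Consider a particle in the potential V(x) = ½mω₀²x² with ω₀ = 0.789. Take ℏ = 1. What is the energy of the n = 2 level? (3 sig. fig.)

The oscillator eigenvalues are E_n = ℏω₀(n + ½), so E_2 = 0.789 × 2.5 = 1.973.

E = 1.97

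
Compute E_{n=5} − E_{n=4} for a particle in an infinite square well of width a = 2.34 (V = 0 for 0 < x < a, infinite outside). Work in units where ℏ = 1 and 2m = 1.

E_n = n²π²ℏ²/(2ma²), so ΔE = (5² − 4²) π²ℏ²/(2ma²).
ΔE = 9 × π² / (2 × 0.5 × 2.34²) = 16.22.

ΔE = 16.2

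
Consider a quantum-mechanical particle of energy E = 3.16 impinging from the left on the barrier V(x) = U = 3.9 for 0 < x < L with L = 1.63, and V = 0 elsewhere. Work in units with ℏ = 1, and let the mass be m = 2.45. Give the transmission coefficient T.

T = 0.00495

E < U: inside the barrier ψ ∝ e^{±κx} with κ = √(2m(U − E))/ℏ = 1.904.
κL = 3.104, sinh(κL) = 11.12.
The exact tunnelling result is T⁻¹ = 1 + U² sinh²(κL) / [4E(U − E)] = 202.1, so T = 0.00495.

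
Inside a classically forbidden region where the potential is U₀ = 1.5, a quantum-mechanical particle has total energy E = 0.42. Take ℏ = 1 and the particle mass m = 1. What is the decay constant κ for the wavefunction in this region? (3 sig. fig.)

κ = 1.47

Since E < U₀ the TISE in this region is ψ'' = κ²ψ with κ = √(2m(U₀ − E))/ℏ.
κ = √(2 × 1 × 1.08) = 1.470.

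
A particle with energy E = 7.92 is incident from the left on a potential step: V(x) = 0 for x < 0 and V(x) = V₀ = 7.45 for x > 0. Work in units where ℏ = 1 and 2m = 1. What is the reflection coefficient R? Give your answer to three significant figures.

R = 0.370

The wavenumbers are k₁ = √(2mE)/ℏ = 2.814 on the left and k₂ = √(2m(E − V₀))/ℏ = 0.6856 on the right.
Matching ψ and ψ′ at x = 0 gives r = (k₁ − k₂)/(k₁ + k₂), so R = r² = 0.3699 and T = 1 − R = 0.6301.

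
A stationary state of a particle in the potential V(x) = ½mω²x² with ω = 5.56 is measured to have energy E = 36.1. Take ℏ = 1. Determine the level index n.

Invert E_n = (n + ½)ℏω: n = E/ℏω − ½ = 5.993, so n = 6.

n = 6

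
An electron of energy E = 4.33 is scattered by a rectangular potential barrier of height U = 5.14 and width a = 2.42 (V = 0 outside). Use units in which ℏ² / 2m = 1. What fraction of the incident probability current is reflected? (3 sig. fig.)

Since E < U the interior solution is evanescent with decay constant κ = √(2m(U − E))/ℏ = 0.9000.
κa = 2.178, sinh(κa) = 4.358.
The exact tunnelling result is T⁻¹ = 1 + U² sinh²(κa) / [4E(U − E)] = 36.76, so T = 0.0272.
R = 1 − T = 0.973.

R = 0.973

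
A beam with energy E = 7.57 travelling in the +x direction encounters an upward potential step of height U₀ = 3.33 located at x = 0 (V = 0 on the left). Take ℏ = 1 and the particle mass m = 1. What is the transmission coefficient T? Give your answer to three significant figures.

The wavenumbers are k₁ = √(2mE)/ℏ = 3.891 on the left and k₂ = √(2m(E − U₀))/ℏ = 2.912 on the right.
Matching ψ and ψ′ at x = 0 gives r = (k₁ − k₂)/(k₁ + k₂), so R = r² = 0.02071 and T = 1 − R = 0.9793.

T = 0.979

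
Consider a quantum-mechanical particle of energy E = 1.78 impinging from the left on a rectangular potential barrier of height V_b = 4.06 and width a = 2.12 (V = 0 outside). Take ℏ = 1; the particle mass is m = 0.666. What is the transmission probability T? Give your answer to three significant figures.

E < V_b: inside the barrier ψ ∝ e^{±κx} with κ = √(2m(V_b − E))/ℏ = 1.743.
κa = 3.694, sinh(κa) = 20.10.
Matching ψ, ψ′ at both faces gives T = [1 + V_b² sinh²(κa) / (4E(V_b − E))]⁻¹ = 1/411.2 = 0.00243.

T = 0.00243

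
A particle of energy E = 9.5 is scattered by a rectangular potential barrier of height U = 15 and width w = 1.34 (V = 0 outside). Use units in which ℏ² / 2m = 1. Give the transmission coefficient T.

T = 0.00690

E < U: inside the barrier ψ ∝ e^{±κx} with κ = √(2m(U − E))/ℏ = 2.345.
κw = 3.143, sinh(κw) = 11.56.
The exact tunnelling result is T⁻¹ = 1 + U² sinh²(κw) / [4E(U − E)] = 144.9, so T = 0.00690.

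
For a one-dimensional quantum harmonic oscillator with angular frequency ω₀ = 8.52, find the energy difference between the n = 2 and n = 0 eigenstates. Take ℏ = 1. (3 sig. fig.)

E_n = ℏω₀(n + ½), so ΔE = (2 − 0) ℏω₀ = 2 × 8.52 = 17.04.

ΔE = 17.0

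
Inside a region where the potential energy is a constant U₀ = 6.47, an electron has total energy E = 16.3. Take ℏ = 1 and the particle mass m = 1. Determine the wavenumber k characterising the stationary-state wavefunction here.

With E > U₀ the solution is oscillatory, ψ ∝ e^{±ikx} with k = √(2m(E − U₀))/ℏ.
k = √(2 × 1 × 9.83) = 4.434.

k = 4.43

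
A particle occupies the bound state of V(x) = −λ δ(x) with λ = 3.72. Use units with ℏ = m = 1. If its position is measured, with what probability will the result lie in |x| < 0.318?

P = 0.906

The normalised bound state is ψ = √κ e^{−κ|x|} with κ = mλ/ℏ² = 3.720.
P(|x| < d) = ∫_{−d}^{d} κ e^{−2κ|x|} dx = 1 − e^{−2κd} = 1 − e^{−2.366} = 0.9061.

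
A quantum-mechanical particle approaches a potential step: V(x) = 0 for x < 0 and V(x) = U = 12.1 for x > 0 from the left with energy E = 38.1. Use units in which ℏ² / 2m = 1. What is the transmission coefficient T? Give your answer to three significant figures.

The wavenumbers are k₁ = √(2mE)/ℏ = 6.173 on the left and k₂ = √(2m(E − U))/ℏ = 5.099 on the right.
Matching ψ and ψ′ at x = 0 gives r = (k₁ − k₂)/(k₁ + k₂), so R = r² = 0.009071 and T = 1 − R = 0.9909.

T = 0.991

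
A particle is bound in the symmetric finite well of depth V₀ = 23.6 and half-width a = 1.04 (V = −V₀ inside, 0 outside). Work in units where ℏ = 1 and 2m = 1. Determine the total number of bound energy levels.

The dimensionless depth is z₀ = a√(2mV₀)/ℏ = 1.04 × √(23.60) = 5.052.
A new bound state (alternating even/odd) appears each time z₀ passes a multiple of π/2, so N = ⌊2z₀/π⌋ + 1 = ⌊3.216⌋ + 1 = 4.

N = 4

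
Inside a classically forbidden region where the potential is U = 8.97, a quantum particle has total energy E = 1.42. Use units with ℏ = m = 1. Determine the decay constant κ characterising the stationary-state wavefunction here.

κ = 3.89

Since E < U the TISE in this region is ψ'' = κ²ψ with κ = √(2m(U − E))/ℏ.
κ = √(2 × 1 × 7.55) = 3.886.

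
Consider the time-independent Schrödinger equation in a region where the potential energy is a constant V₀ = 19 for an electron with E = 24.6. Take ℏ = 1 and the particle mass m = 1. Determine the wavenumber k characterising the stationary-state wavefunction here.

k = 3.35

With E > V₀ the solution is oscillatory, ψ ∝ e^{±ikx} with k = √(2m(E − V₀))/ℏ.
k = √(2 × 1 × 5.6) = 3.347.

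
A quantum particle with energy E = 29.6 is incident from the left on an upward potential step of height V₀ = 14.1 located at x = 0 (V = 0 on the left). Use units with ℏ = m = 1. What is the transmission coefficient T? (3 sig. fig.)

The wavenumbers are k₁ = √(2mE)/ℏ = 7.694 on the left and k₂ = √(2m(E − V₀))/ℏ = 5.568 on the right.
Matching ψ and ψ′ at x = 0 gives r = (k₁ − k₂)/(k₁ + k₂), so R = r² = 0.02571 and T = 1 − R = 0.9743.

T = 0.974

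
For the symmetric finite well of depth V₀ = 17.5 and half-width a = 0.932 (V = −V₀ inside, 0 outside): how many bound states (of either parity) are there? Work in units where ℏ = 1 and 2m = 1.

N = 3

Define the well-strength parameter z₀ = (a/ℏ)√(2mV₀) = 0.932 × √(2·0.5·17.5) = 3.899.
A new bound state (alternating even/odd) appears each time z₀ passes a multiple of π/2, so N = ⌊2z₀/π⌋ + 1 = ⌊2.482⌋ + 1 = 3.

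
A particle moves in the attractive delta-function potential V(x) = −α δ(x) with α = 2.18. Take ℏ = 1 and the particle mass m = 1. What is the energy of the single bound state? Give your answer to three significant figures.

For x ≠ 0 the bound state is ψ ∝ e^{−κ|x|}; integrating the TISE across the delta gives the cusp condition 2κ = 2mα/ℏ², so κ = 2.180.
Then E = −ℏ²κ²/(2m) = −mα²/(2ℏ²) = -2.376.

E = -2.38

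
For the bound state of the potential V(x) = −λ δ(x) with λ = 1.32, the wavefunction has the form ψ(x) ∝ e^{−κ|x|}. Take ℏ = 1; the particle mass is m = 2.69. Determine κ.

Integrate −(ℏ²/2m)ψ'' − λδ(x)ψ = Eψ from −ε to +ε: the ψ'' term gives ψ'(0⁺) − ψ'(0⁻) and the δ term gives −(2mλ/ℏ²)ψ(0).
With ψ ∝ e^{−κ|x|} this yields −2κ = −2mλ/ℏ², so κ = mλ/ℏ² = 3.551.

κ = 3.55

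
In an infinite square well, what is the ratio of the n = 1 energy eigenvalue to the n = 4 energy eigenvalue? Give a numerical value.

0.0625

Since E_n ∝ n², the ratio is (1/4)² = 0.0625.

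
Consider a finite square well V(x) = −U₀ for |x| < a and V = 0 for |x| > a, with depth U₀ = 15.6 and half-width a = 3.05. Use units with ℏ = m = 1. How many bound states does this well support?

N = 11

Define the well-strength parameter z₀ = (a/ℏ)√(2mU₀) = 3.05 × √(2·1·15.6) = 17.04.
A new bound state (alternating even/odd) appears each time z₀ passes a multiple of π/2, so N = ⌊2z₀/π⌋ + 1 = ⌊10.85⌋ + 1 = 11.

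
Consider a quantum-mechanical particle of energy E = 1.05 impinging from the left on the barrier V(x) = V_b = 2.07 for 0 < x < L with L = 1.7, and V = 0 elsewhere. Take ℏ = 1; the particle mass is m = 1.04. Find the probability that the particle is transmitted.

Since E < V_b the interior solution is evanescent with decay constant κ = √(2m(V_b − E))/ℏ = 1.457.
κL = 2.476, sinh(κL) = 5.906.
Matching ψ, ψ′ at both faces gives T = [1 + V_b² sinh²(κL) / (4E(V_b − E))]⁻¹ = 1/35.89 = 0.0279.

T = 0.0279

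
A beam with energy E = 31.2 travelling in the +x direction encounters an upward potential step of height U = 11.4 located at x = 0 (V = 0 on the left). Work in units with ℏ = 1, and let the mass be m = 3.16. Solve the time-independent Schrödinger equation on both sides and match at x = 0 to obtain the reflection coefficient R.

The wavenumbers are k₁ = √(2mE)/ℏ = 14.04 on the left and k₂ = √(2m(E − U))/ℏ = 11.19 on the right.
Continuity of ψ and ψ′ at the step yields the reflection amplitude r = (k₁ − k₂)/(k₁ + k₂) = 0.1132; thus R = |r|² = 0.01281, T = 0.9872.

R = 0.0128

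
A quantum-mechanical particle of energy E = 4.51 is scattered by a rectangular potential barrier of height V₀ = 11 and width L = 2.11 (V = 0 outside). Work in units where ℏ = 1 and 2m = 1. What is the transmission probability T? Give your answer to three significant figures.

T = 0.0000829

Since E < V₀ the interior solution is evanescent with decay constant κ = √(2m(V₀ − E))/ℏ = 2.548.
κL = 5.375, sinh(κL) = 108.0.
Matching ψ, ψ′ at both faces gives T = [1 + V₀² sinh²(κL) / (4E(V₀ − E))]⁻¹ = 1/12060 = 0.0000829.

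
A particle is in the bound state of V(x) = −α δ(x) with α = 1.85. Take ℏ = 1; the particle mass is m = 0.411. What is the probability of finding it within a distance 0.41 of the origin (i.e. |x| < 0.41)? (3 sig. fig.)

P = 0.464

The normalised bound state is ψ = √κ e^{−κ|x|} with κ = mα/ℏ² = 0.7604.
P(|x| < d) = ∫_{−d}^{d} κ e^{−2κ|x|} dx = 1 − e^{−2κd} = 1 − e^{−0.6235} = 0.4639.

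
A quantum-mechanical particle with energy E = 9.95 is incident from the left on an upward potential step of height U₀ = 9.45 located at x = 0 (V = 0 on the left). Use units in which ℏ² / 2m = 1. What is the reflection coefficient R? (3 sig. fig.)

The wavenumbers are k₁ = √(2mE)/ℏ = 3.154 on the left and k₂ = √(2m(E − U₀))/ℏ = 0.7071 on the right.
Continuity of ψ and ψ′ at the step yields the reflection amplitude r = (k₁ − k₂)/(k₁ + k₂) = 0.6338; thus R = |r|² = 0.4017, T = 0.5983.

R = 0.402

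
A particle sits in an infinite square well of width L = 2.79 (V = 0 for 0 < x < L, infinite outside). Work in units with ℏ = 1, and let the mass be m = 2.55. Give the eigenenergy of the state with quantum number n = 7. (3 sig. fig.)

The infinite-well eigenfunctions ψ_n = √(2/L) sin(nπx/L) vanish at both walls, giving E_n = n²π²ℏ²/(2mL²).
E_7 = 7² × π² / (2 × 2.55 × 2.79²) = 12.18.

E = 12.2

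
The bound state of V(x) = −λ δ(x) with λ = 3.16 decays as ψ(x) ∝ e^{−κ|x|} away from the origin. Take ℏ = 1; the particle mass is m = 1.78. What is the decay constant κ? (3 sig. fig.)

κ = 5.62

Integrating the TISE across x = 0 gives the cusp condition ψ'(0⁺) − ψ'(0⁻) = −(2mλ/ℏ²)ψ(0).
With ψ ∝ e^{−κ|x|} this yields −2κ = −2mλ/ℏ², so κ = mλ/ℏ² = 5.625.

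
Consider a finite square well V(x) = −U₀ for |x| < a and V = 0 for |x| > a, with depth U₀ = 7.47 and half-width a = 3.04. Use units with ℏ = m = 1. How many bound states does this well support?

Define the well-strength parameter z₀ = (a/ℏ)√(2mU₀) = 3.04 × √(2·1·7.47) = 11.75.
The even/odd transcendental equations gain one root per π/2 in z₀, giving N = 1 + ⌊2z₀/π⌋ = 1 + ⌊7.480⌋ = 8.

N = 8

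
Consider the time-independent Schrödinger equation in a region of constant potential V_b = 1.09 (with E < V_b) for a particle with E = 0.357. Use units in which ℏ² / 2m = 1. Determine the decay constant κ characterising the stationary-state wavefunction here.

κ = 0.856

Since E < V_b the TISE in this region is ψ'' = κ²ψ with κ = √(2m(V_b − E))/ℏ.
κ = √(2 × 0.5 × 0.733) = 0.8562.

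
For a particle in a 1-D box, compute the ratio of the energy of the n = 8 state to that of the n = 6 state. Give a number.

Since E_n ∝ n², the ratio is (8/6)² = 1.77778.

1.77778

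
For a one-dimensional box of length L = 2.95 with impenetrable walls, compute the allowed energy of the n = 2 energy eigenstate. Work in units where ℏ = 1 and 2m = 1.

Requiring ψ(0) = ψ(L) = 0 quantises k = nπ/L, hence E_n = ℏ²k²/2m = n²π²ℏ²/(2mL²).
E_2 = 2² × π² / (2 × 0.5 × 2.95²) = 4.536.

E = 4.54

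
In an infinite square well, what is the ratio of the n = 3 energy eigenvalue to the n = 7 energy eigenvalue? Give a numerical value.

E_n = n²π²ℏ²/(2mL²) so the ratio is n₂²/n₁² = 9/49 = 0.183673.

0.183673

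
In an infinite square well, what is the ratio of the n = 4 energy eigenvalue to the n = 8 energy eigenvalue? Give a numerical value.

0.25

E_n = n²π²ℏ²/(2mL²) so the ratio is n₂²/n₁² = 16/64 = 0.25.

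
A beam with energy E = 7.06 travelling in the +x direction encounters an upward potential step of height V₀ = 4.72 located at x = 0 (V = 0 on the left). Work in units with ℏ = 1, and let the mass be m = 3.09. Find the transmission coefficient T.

T = 0.927

On each side the TISE gives plane waves with k = √(2m(E − V))/ℏ: k₁ = √(2·3.09·7.06) = 6.605, k₂ = √(2·3.09·2.34) = 3.803.
Matching ψ and ψ′ at x = 0 gives r = (k₁ − k₂)/(k₁ + k₂), so R = r² = 0.07250 and T = 1 − R = 0.9275.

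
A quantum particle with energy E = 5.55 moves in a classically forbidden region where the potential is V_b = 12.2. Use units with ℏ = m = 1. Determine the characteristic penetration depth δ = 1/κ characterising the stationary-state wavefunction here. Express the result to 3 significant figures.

δ = 0.274

Since E < V_b the TISE in this region is ψ'' = κ²ψ with κ = √(2m(V_b − E))/ℏ.
κ = √(2 × 1 × 6.65) = 3.647. The penetration depth is δ = 1/κ = 0.274.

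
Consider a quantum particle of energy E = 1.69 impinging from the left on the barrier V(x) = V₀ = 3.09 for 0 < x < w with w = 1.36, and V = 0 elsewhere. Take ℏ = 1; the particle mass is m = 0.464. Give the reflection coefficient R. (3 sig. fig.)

E < V₀: inside the barrier ψ ∝ e^{±κx} with κ = √(2m(V₀ − E))/ℏ = 1.140.
κw = 1.550, sinh(κw) = 2.250.
The exact tunnelling result is T⁻¹ = 1 + V₀² sinh²(κw) / [4E(V₀ − E)] = 6.108, so T = 0.164.
R = 1 − T = 0.836.

R = 0.836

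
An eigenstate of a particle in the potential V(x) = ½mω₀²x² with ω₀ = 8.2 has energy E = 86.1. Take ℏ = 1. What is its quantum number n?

n = 10

Invert E_n = (n + ½)ℏω₀: n = E/ℏω₀ − ½ = 10.000, so n = 10.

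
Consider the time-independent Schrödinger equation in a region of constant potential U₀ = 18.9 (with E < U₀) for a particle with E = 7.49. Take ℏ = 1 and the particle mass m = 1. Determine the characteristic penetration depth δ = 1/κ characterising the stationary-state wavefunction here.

Since E < U₀ the TISE in this region is ψ'' = κ²ψ with κ = √(2m(U₀ − E))/ℏ.
κ = √(2 × 1 × 11.41) = 4.777. The penetration depth is δ = 1/κ = 0.209.

δ = 0.209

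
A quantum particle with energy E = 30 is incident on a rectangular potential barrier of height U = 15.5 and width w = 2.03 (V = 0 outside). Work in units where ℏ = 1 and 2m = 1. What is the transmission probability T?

E > U: inside the barrier k₂ = √(2m(E − U))/ℏ = 3.808, k₂w = 7.730.
Matching at both interfaces gives T⁻¹ = 1 + U² sin²(k₂w) / [4E(E − U)] = 1.136, hence T = 0.880.

T = 0.880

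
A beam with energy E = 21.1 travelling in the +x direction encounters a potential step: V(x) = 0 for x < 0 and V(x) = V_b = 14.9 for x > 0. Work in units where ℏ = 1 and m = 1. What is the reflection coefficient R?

R = 0.0882

On each side the TISE gives plane waves with k = √(2m(E − V))/ℏ: k₁ = √(2·1·21.1) = 6.496, k₂ = √(2·1·6.2) = 3.521.
Continuity of ψ and ψ′ at the step yields the reflection amplitude r = (k₁ − k₂)/(k₁ + k₂) = 0.2970; thus R = |r|² = 0.08818, T = 0.9118.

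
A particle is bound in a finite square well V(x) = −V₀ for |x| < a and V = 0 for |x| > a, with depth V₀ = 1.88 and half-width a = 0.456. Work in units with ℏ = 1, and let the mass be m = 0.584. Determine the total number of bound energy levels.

N = 1

Define the well-strength parameter z₀ = (a/ℏ)√(2mV₀) = 0.456 × √(2·0.584·1.88) = 0.6757.
The even/odd transcendental equations gain one root per π/2 in z₀, giving N = 1 + ⌊2z₀/π⌋ = 1 + ⌊0.4302⌋ = 1.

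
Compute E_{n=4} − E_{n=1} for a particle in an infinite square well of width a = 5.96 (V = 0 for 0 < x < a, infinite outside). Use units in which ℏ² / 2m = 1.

ΔE = 4.17

E_n = n²π²ℏ²/(2ma²), so ΔE = (4² − 1²) π²ℏ²/(2ma²).
ΔE = 15 × π² / (2 × 0.5 × 5.96²) = 4.168.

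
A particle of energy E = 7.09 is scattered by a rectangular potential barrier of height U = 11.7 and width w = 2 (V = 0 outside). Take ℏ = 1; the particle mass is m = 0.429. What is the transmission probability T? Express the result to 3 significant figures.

E < U: inside the barrier ψ ∝ e^{±κx} with κ = √(2m(U − E))/ℏ = 1.989.
κw = 3.978, sinh(κw) = 26.69.
Matching ψ, ψ′ at both faces gives T = [1 + U² sinh²(κw) / (4E(U − E))]⁻¹ = 1/746.6 = 0.00134.

T = 0.00134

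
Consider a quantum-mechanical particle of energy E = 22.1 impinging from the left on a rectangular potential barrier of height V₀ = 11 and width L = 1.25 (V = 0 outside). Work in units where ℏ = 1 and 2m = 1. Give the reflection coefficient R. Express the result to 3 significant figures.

R = 0.0825

E > V₀: inside the barrier k₂ = √(2m(E − V₀))/ℏ = 3.332, k₂L = 4.165.
Matching at both interfaces gives T⁻¹ = 1 + V₀² sin²(k₂L) / [4E(E − V₀)] = 1.090, hence T = 0.918.
R = 1 − T = 0.0825.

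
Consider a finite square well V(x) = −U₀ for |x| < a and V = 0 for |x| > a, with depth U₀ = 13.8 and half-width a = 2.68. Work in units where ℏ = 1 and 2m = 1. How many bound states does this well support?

N = 7

The dimensionless depth is z₀ = a√(2mU₀)/ℏ = 2.68 × √(13.80) = 9.956.
The even/odd transcendental equations gain one root per π/2 in z₀, giving N = 1 + ⌊2z₀/π⌋ = 1 + ⌊6.338⌋ = 7.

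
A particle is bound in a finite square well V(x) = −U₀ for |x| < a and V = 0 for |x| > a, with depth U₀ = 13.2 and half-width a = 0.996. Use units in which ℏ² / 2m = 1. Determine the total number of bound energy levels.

N = 3

The dimensionless depth is z₀ = a√(2mU₀)/ℏ = 0.996 × √(13.20) = 3.619.
A new bound state (alternating even/odd) appears each time z₀ passes a multiple of π/2, so N = ⌊2z₀/π⌋ + 1 = ⌊2.304⌋ + 1 = 3.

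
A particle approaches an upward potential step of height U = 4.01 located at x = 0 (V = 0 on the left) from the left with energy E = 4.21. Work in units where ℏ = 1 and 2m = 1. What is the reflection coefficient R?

On each side the TISE gives plane waves with k = √(2m(E − V))/ℏ: k₁ = √(2·½·4.21) = 2.052, k₂ = √(2·½·0.2) = 0.4472.
Continuity of ψ and ψ′ at the step yields the reflection amplitude r = (k₁ − k₂)/(k₁ + k₂) = 0.6421; thus R = |r|² = 0.4123, T = 0.5877.

R = 0.412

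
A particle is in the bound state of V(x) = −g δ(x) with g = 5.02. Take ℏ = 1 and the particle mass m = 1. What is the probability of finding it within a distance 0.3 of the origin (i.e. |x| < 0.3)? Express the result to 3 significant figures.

P = 0.951

The normalised bound state is ψ = √κ e^{−κ|x|} with κ = mg/ℏ² = 5.020.
P(|x| < d) = ∫_{−d}^{d} κ e^{−2κ|x|} dx = 1 − e^{−2κd} = 1 − e^{−3.012} = 0.9508.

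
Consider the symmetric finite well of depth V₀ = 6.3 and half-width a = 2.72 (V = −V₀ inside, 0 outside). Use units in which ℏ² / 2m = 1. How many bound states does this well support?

Define the well-strength parameter z₀ = (a/ℏ)√(2mV₀) = 2.72 × √(2·0.5·6.3) = 6.827.
A new bound state (alternating even/odd) appears each time z₀ passes a multiple of π/2, so N = ⌊2z₀/π⌋ + 1 = ⌊4.346⌋ + 1 = 5.

N = 5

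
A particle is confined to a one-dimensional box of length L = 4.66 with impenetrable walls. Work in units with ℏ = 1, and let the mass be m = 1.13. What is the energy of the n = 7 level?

E = 9.85

Requiring ψ(0) = ψ(L) = 0 quantises k = nπ/L, hence E_n = ℏ²k²/2m = n²π²ℏ²/(2mL²).
E_7 = 7² × π² / (2 × 1.13 × 4.66²) = 9.854.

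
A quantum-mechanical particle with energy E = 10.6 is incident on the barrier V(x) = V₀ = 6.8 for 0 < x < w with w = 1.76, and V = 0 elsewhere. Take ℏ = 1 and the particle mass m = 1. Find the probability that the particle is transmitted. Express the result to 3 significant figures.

T = 0.780

E > V₀: inside the barrier k₂ = √(2m(E − V₀))/ℏ = 2.757, k₂w = 4.852.
T = [1 + V₀² sin²(k₂w) / (4E(E − V₀))]⁻¹ = 1/1.281 = 0.780.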